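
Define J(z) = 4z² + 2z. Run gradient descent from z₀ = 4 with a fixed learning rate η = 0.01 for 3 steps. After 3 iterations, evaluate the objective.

43.559148847104

J′(z) = 8z + 2
Step 1: J′(4) = 34; z₁ = 4 − 0.01·34 = 3.66
Step 2: J′(3.66) = 31.28; z₂ = 3.66 − 0.01·31.28 = 3.3472
Step 3: J′(3.3472) = 28.7776; z₃ = 3.3472 − 0.01·28.7776 = 3.059424
J(3.059424) = 43.559148847104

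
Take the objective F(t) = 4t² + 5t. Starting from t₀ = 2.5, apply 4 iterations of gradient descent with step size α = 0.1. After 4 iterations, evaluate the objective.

-1.5624

F′(t) = 8t + 5
Step 1: F′(2.5) = 25; t₁ = 2.5 − 0.1·25 = 0
Step 2: F′(0) = 5; t₂ = 0 − 0.1·5 = -0.5
Step 3: F′(-0.5) = 1; t₃ = -0.5 − 0.1·1 = -0.6
Step 4: F′(-0.6) = 0.2; t₄ = -0.6 − 0.1·0.2 = -0.62
F(-0.62) = -1.5624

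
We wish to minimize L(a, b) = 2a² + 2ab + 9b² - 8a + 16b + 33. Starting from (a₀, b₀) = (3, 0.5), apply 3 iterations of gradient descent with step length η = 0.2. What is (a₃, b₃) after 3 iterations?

(-1.872, -33.044)

∇L = (4a + 2b - 8, 2a + 18b + 16)
(a₁, b₁) = (3, 0.5) − 0.2·(5, 31) = (2, -5.7)
(a₂, b₂) = (2, -5.7) − 0.2·(-11.4, -82.6) = (4.28, 10.82)
(a₃, b₃) = (4.28, 10.82) − 0.2·(30.76, 219.32) = (-1.872, -33.044)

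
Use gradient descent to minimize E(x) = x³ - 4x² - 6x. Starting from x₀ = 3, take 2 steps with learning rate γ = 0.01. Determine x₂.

E′(x) = 3x² - 8x - 6
x₁ = 3 − 0.01·(-3) = 3.03
x₂ = 3.03 − 0.01·(-2.6973) = 3.056973

3.056973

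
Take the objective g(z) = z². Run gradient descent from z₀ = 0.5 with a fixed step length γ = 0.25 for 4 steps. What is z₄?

g′(z) = 2z
z₁ = 0.5 − 0.25·1 = 0.25
z₂ = 0.25 − 0.25·0.5 = 0.125
z₃ = 0.125 − 0.25·0.25 = 0.0625
z₄ = 0.0625 − 0.25·0.125 = 0.03125

0.03125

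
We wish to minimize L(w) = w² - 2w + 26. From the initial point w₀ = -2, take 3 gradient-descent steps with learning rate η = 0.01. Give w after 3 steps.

L′(w) = 2w - 2
Step 1: L′(-2) = -6; w₁ = -2 − 0.01·(-6) = -1.94
Step 2: L′(-1.94) = -5.88; w₂ = -1.94 − 0.01·(-5.88) = -1.8812
Step 3: L′(-1.8812) = -5.7624; w₃ = -1.8812 − 0.01·(-5.7624) = -1.823576

-1.823576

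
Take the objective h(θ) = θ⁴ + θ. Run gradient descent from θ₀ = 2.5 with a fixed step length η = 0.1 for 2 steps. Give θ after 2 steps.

18.87665

h′(θ) = 4θ³ + 1
Step 1: h′(2.5) = 63.5; θ₁ = 2.5 − 0.1·63.5 = -3.85
Step 2: h′(-3.85) = -227.2665; θ₂ = -3.85 − 0.1·(-227.2665) = 18.87665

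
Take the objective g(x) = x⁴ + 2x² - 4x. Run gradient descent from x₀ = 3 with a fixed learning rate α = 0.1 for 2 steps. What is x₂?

g′(x) = 4x³ + 4x - 4
Step 1: g′(3) = 116; x₁ = 3 − 0.1·116 = -8.6
Step 2: g′(-8.6) = -2582.624; x₂ = -8.6 − 0.1·(-2582.624) = 249.6624

249.6624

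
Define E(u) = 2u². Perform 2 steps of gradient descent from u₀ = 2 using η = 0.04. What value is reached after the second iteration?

1.4112

E′(u) = 4u
Step 1: E′(2) = 8; u₁ = 2 − 0.04·8 = 1.68
Step 2: E′(1.68) = 6.72; u₂ = 1.68 − 0.04·6.72 = 1.4112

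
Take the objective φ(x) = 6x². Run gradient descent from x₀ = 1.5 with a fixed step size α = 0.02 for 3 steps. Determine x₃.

0.658464

φ′(x) = 12x
Step 1: φ′(1.5) = 18; x₁ = 1.5 − 0.02·18 = 1.14
Step 2: φ′(1.14) = 13.68; x₂ = 1.14 − 0.02·13.68 = 0.8664
Step 3: φ′(0.8664) = 10.3968; x₃ = 0.8664 − 0.02·10.3968 = 0.658464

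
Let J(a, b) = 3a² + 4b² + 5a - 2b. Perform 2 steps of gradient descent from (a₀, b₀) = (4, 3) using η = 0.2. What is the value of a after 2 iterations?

∇J = (6a + 5, 8b - 2)
(a₁, b₁) = (4, 3) − 0.2·(29, 22) = (-1.8, -1.4)
(a₂, b₂) = (-1.8, -1.4) − 0.2·(-5.8, -13.2) = (-0.64, 1.24)
a = -0.64

-0.64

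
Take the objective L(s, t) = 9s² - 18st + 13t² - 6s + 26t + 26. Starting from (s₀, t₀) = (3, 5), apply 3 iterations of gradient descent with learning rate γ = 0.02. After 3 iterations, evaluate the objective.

∇L = (18s - 18t - 6, -18s + 26t + 26)
(s₁, t₁) = (3, 5) − 0.02·(-42, 102) = (3.84, 2.96)
(s₂, t₂) = (3.84, 2.96) − 0.02·(9.84, 33.84) = (3.6432, 2.2832)
(s₃, t₃) = (3.6432, 2.2832) − 0.02·(18.48, 19.7856) = (3.2736, 1.887488)
L(3.2736, 1.887488) = 86.975290089472

86.975290089472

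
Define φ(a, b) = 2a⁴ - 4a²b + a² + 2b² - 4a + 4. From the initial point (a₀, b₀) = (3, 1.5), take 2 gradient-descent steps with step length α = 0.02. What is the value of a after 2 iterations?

-0.70749696

∇φ = (8a³ - 8ab + 2a - 4, -4a² + 4b)
(a₁, b₁) = (3, 1.5) − 0.02·(182, -30) = (-0.64, 2.1)
(a₂, b₂) = (-0.64, 2.1) − 0.02·(3.374848, 6.7616) = (-0.70749696, 1.964768)
a = -0.70749696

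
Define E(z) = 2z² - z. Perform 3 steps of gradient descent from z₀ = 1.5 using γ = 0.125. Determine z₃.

0.40625

E′(z) = 4z - 1
Step 1: E′(1.5) = 5; z₁ = 1.5 − 0.125·5 = 0.875
Step 2: E′(0.875) = 2.5; z₂ = 0.875 − 0.125·2.5 = 0.5625
Step 3: E′(0.5625) = 1.25; z₃ = 0.5625 − 0.125·1.25 = 0.40625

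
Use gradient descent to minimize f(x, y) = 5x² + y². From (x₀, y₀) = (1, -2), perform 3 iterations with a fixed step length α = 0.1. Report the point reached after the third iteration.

(0, -1.024)

∇f = (10x, 2y)
Step 1: at (1, -2), ∇f = (10, -4) → (1, -2) − 0.1·(10, -4) = (0, -1.6)
Step 2: at (0, -1.6), ∇f = (0, -3.2) → (0, -1.6) − 0.1·(0, -3.2) = (0, -1.28)
Step 3: at (0, -1.28), ∇f = (0, -2.56) → (0, -1.28) − 0.1·(0, -2.56) = (0, -1.024)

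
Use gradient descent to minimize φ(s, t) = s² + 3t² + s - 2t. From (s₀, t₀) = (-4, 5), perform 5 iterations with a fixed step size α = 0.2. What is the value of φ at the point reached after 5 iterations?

-0.5092555776

∇φ = (2s + 1, 6t - 2)
(s₁, t₁) = (-4, 5) − 0.2·(-7, 28) = (-2.6, -0.6)
(s₂, t₂) = (-2.6, -0.6) − 0.2·(-4.2, -5.6) = (-1.76, 0.52)
(s₃, t₃) = (-1.76, 0.52) − 0.2·(-2.52, 1.12) = (-1.256, 0.296)
(s₄, t₄) = (-1.256, 0.296) − 0.2·(-1.512, -0.224) = (-0.9536, 0.3408)
(s₅, t₅) = (-0.9536, 0.3408) − 0.2·(-0.9072, 0.0448) = (-0.77216, 0.33184)
φ(-0.77216, 0.33184) = -0.5092555776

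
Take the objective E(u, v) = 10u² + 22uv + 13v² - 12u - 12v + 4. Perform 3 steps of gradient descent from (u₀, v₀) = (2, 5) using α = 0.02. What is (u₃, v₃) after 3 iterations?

∇E = (20u + 22v - 12, 22u + 26v - 12)
Step 1: at (2, 5), ∇E = (138, 162) → (2, 5) − 0.02·(138, 162) = (-0.76, 1.76)
Step 2: at (-0.76, 1.76), ∇E = (11.52, 17.04) → (-0.76, 1.76) − 0.02·(11.52, 17.04) = (-0.9904, 1.4192)
Step 3: at (-0.9904, 1.4192), ∇E = (-0.5856, 3.1104) → (-0.9904, 1.4192) − 0.02·(-0.5856, 3.1104) = (-0.978688, 1.356992)

(-0.978688, 1.356992)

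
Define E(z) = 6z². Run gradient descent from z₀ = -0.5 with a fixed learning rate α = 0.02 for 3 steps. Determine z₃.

-0.219488

E′(z) = 12z
Step 1: E′(-0.5) = -6; z₁ = -0.5 − 0.02·(-6) = -0.38
Step 2: E′(-0.38) = -4.56; z₂ = -0.38 − 0.02·(-4.56) = -0.2888
Step 3: E′(-0.2888) = -3.4656; z₃ = -0.2888 − 0.02·(-3.4656) = -0.219488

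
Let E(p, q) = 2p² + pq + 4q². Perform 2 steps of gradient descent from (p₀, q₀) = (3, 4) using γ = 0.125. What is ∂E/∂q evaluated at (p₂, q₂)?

-0.453125

∇E = (4p + q, p + 8q)
Step 1: at (3, 4), ∇E = (16, 35) → (3, 4) − 0.125·(16, 35) = (1, -0.375)
Step 2: at (1, -0.375), ∇E = (3.625, -2) → (1, -0.375) − 0.125·(3.625, -2) = (0.546875, -0.125)
∂E/∂q at (0.546875, -0.125) = -0.453125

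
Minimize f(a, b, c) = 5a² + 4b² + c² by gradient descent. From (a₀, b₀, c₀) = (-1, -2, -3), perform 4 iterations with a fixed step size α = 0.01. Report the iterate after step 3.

(-0.729, -1.557376, -2.823576)

∇f = (10a, 8b, 2c)
(a₁, b₁, c₁) = (-1, -2, -3) − 0.01·(-10, -16, -6) = (-0.9, -1.84, -2.94)
(a₂, b₂, c₂) = (-0.9, -1.84, -2.94) − 0.01·(-9, -14.72, -5.88) = (-0.81, -1.6928, -2.8812)
(a₃, b₃, c₃) = (-0.81, -1.6928, -2.8812) − 0.01·(-8.1, -13.5424, -5.7624) = (-0.729, -1.557376, -2.823576)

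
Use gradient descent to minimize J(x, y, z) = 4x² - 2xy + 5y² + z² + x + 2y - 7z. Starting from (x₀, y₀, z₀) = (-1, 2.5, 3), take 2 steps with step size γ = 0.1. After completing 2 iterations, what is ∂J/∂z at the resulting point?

-0.64

∇J = (8x - 2y + 1, -2x + 10y + 2, 2z - 7)
(x₁, y₁, z₁) = (-1, 2.5, 3) − 0.1·(-12, 29, -1) = (0.2, -0.4, 3.1)
(x₂, y₂, z₂) = (0.2, -0.4, 3.1) − 0.1·(3.4, -2.4, -0.8) = (-0.14, -0.16, 3.18)
∂J/∂z at (-0.14, -0.16, 3.18) = -0.64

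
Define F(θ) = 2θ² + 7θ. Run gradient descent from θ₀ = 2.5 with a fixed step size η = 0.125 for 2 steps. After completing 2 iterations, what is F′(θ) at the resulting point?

F′(θ) = 4θ + 7
θ₁ = 2.5 − 0.125·17 = 0.375
θ₂ = 0.375 − 0.125·8.5 = -0.6875
F′(θ) at (-0.6875) = 4.25

4.25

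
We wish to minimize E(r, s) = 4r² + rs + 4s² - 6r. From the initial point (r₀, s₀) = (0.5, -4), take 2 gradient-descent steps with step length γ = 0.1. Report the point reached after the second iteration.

∇E = (8r + s - 6, r + 8s)
Step 1: at (0.5, -4), ∇E = (-6, -31.5) → (0.5, -4) − 0.1·(-6, -31.5) = (1.1, -0.85)
Step 2: at (1.1, -0.85), ∇E = (1.95, -5.7) → (1.1, -0.85) − 0.1·(1.95, -5.7) = (0.905, -0.28)

(0.905, -0.28)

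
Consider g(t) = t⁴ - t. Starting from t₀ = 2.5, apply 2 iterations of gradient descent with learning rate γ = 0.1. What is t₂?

g′(t) = 4t³ - 1
t₁ = 2.5 − 0.1·61.5 = -3.65
t₂ = -3.65 − 0.1·(-195.5085) = 15.90085

15.90085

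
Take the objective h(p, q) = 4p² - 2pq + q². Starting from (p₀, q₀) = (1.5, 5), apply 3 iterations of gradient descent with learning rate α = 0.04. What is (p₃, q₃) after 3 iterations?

(1.269856, 4.206976)

∇h = (8p - 2q, -2p + 2q)
Step 1: at (1.5, 5), ∇h = (2, 7) → (1.5, 5) − 0.04·(2, 7) = (1.42, 4.72)
Step 2: at (1.42, 4.72), ∇h = (1.92, 6.6) → (1.42, 4.72) − 0.04·(1.92, 6.6) = (1.3432, 4.456)
Step 3: at (1.3432, 4.456), ∇h = (1.8336, 6.2256) → (1.3432, 4.456) − 0.04·(1.8336, 6.2256) = (1.269856, 4.206976)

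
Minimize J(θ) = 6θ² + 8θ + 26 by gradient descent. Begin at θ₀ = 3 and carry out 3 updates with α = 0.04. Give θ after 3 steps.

-0.151104

J′(θ) = 12θ + 8
Step 1: J′(3) = 44; θ₁ = 3 − 0.04·44 = 1.24
Step 2: J′(1.24) = 22.88; θ₂ = 1.24 − 0.04·22.88 = 0.3248
Step 3: J′(0.3248) = 11.8976; θ₃ = 0.3248 − 0.04·11.8976 = -0.151104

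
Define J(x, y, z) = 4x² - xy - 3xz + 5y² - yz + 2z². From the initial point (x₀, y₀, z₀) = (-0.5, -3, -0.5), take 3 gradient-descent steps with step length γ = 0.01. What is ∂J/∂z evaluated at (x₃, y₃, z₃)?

1.4816445

∇J = (8x - y - 3z, -x + 10y - z, -3x - y + 4z)
(x₁, y₁, z₁) = (-0.5, -3, -0.5) − 0.01·(0.5, -29, 2.5) = (-0.505, -2.71, -0.525)
(x₂, y₂, z₂) = (-0.505, -2.71, -0.525) − 0.01·(0.245, -26.07, 2.125) = (-0.50745, -2.4493, -0.54625)
(x₃, y₃, z₃) = (-0.50745, -2.4493, -0.54625) − 0.01·(0.02845, -23.4393, 1.78665) = (-0.5077345, -2.214907, -0.5641165)
∂J/∂z at (-0.5077345, -2.214907, -0.5641165) = 1.4816445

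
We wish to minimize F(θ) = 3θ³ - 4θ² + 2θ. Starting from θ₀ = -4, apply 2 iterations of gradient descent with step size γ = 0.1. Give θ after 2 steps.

-467.156

F′(θ) = 9θ² - 8θ + 2
Step 1: F′(-4) = 178; θ₁ = -4 − 0.1·178 = -21.8
Step 2: F′(-21.8) = 4453.56; θ₂ = -21.8 − 0.1·4453.56 = -467.156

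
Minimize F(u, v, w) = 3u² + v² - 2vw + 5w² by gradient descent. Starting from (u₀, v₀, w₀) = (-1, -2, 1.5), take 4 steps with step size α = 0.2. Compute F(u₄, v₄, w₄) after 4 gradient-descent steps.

∇F = (6u, 2v - 2w, -2v + 10w)
(u₁, v₁, w₁) = (-1, -2, 1.5) − 0.2·(-6, -7, 19) = (0.2, -0.6, -2.3)
(u₂, v₂, w₂) = (0.2, -0.6, -2.3) − 0.2·(1.2, 3.4, -21.8) = (-0.04, -1.28, 2.06)
(u₃, v₃, w₃) = (-0.04, -1.28, 2.06) − 0.2·(-0.24, -6.68, 23.16) = (0.008, 0.056, -2.572)
(u₄, v₄, w₄) = (0.008, 0.056, -2.572) − 0.2·(0.048, 5.256, -25.832) = (-0.0016, -0.9952, 2.5944)
F(-0.0016, -0.9952, 2.5944) = 39.80888128

39.80888128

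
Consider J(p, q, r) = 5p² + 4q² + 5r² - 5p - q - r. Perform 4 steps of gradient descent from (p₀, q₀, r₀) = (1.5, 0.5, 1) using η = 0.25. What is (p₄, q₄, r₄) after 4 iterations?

(5.5625, 0.5, 4.65625)

∇J = (10p - 5, 8q - 1, 10r - 1)
(p₁, q₁, r₁) = (1.5, 0.5, 1) − 0.25·(10, 3, 9) = (-1, -0.25, -1.25)
(p₂, q₂, r₂) = (-1, -0.25, -1.25) − 0.25·(-15, -3, -13.5) = (2.75, 0.5, 2.125)
(p₃, q₃, r₃) = (2.75, 0.5, 2.125) − 0.25·(22.5, 3, 20.25) = (-2.875, -0.25, -2.9375)
(p₄, q₄, r₄) = (-2.875, -0.25, -2.9375) − 0.25·(-33.75, -3, -30.375) = (5.5625, 0.5, 4.65625)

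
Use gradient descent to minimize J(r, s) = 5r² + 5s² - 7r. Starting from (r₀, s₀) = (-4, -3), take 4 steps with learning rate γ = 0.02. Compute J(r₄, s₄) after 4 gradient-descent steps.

∇J = (10r - 7, 10s)
Step 1: at (-4, -3), ∇J = (-47, -30) → (-4, -3) − 0.02·(-47, -30) = (-3.06, -2.4)
Step 2: at (-3.06, -2.4), ∇J = (-37.6, -24) → (-3.06, -2.4) − 0.02·(-37.6, -24) = (-2.308, -1.92)
Step 3: at (-2.308, -1.92), ∇J = (-30.08, -19.2) → (-2.308, -1.92) − 0.02·(-30.08, -19.2) = (-1.7064, -1.536)
Step 4: at (-1.7064, -1.536), ∇J = (-24.064, -15.36) → (-1.7064, -1.536) − 0.02·(-24.064, -15.36) = (-1.22512, -1.2288)
J(-1.22512, -1.2288) = 23.630182272

23.630182272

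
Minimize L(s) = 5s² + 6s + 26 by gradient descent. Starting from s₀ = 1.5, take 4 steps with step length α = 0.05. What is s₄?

L′(s) = 10s + 6
Step 1: L′(1.5) = 21; s₁ = 1.5 − 0.05·21 = 0.45
Step 2: L′(0.45) = 10.5; s₂ = 0.45 − 0.05·10.5 = -0.075
Step 3: L′(-0.075) = 5.25; s₃ = -0.075 − 0.05·5.25 = -0.3375
Step 4: L′(-0.3375) = 2.625; s₄ = -0.3375 − 0.05·2.625 = -0.46875

-0.46875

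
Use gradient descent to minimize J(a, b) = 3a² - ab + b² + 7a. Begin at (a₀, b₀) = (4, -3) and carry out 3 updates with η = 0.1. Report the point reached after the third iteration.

∇J = (6a - b + 7, -a + 2b)
(a₁, b₁) = (4, -3) − 0.1·(34, -10) = (0.6, -2)
(a₂, b₂) = (0.6, -2) − 0.1·(12.6, -4.6) = (-0.66, -1.54)
(a₃, b₃) = (-0.66, -1.54) − 0.1·(4.58, -2.42) = (-1.118, -1.298)

(-1.118, -1.298)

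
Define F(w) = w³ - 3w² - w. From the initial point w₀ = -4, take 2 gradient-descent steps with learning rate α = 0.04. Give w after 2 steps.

F′(w) = 3w² - 6w - 1
Step 1: F′(-4) = 71; w₁ = -4 − 0.04·71 = -6.84
Step 2: F′(-6.84) = 180.3968; w₂ = -6.84 − 0.04·180.3968 = -14.055872

-14.055872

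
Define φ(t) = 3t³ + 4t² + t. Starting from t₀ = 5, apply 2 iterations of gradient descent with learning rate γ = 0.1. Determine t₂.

φ′(t) = 9t² + 8t + 1
Step 1: φ′(5) = 266; t₁ = 5 − 0.1·266 = -21.6
Step 2: φ′(-21.6) = 4027.24; t₂ = -21.6 − 0.1·4027.24 = -424.324

-424.324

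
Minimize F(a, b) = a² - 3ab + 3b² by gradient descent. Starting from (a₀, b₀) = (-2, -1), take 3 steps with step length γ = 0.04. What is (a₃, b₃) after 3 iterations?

(-1.888768, -0.987136)

∇F = (2a - 3b, -3a + 6b)
(a₁, b₁) = (-2, -1) − 0.04·(-1, 0) = (-1.96, -1)
(a₂, b₂) = (-1.96, -1) − 0.04·(-0.92, -0.12) = (-1.9232, -0.9952)
(a₃, b₃) = (-1.9232, -0.9952) − 0.04·(-0.8608, -0.2016) = (-1.888768, -0.987136)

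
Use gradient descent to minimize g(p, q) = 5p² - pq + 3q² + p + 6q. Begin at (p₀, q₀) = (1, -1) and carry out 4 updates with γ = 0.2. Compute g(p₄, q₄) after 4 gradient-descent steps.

∇g = (10p - q + 1, -p + 6q + 6)
(p₁, q₁) = (1, -1) − 0.2·(12, -1) = (-1.4, -0.8)
(p₂, q₂) = (-1.4, -0.8) − 0.2·(-12.2, 2.6) = (1.04, -1.32)
(p₃, q₃) = (1.04, -1.32) − 0.2·(12.72, -2.96) = (-1.504, -0.728)
(p₄, q₄) = (-1.504, -0.728) − 0.2·(-13.312, 3.136) = (1.1584, -1.3552)
g(1.1584, -1.3552) = 6.8162176

6.8162176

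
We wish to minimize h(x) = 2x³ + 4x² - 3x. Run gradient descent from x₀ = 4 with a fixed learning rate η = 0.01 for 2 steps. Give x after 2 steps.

h′(x) = 6x² + 8x - 3
Step 1: h′(4) = 125; x₁ = 4 − 0.01·125 = 2.75
Step 2: h′(2.75) = 64.375; x₂ = 2.75 − 0.01·64.375 = 2.10625

2.10625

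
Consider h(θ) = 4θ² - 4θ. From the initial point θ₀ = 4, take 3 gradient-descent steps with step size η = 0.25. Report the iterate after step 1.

h′(θ) = 8θ - 4
θ₁ = 4 − 0.25·28 = -3

-3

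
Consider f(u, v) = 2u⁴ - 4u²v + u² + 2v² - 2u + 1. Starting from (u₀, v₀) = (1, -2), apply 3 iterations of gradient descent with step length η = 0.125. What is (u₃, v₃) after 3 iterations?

∇f = (8u³ - 8uv + 2u - 2, -4u² + 4v)
Step 1: at (1, -2), ∇f = (24, -12) → (1, -2) − 0.125·(24, -12) = (-2, -0.5)
Step 2: at (-2, -0.5), ∇f = (-78, -18) → (-2, -0.5) − 0.125·(-78, -18) = (7.75, 1.75)
Step 3: at (7.75, 1.75), ∇f = (3628.875, -233.25) → (7.75, 1.75) − 0.125·(3628.875, -233.25) = (-445.859375, 30.90625)

(-445.859375, 30.90625)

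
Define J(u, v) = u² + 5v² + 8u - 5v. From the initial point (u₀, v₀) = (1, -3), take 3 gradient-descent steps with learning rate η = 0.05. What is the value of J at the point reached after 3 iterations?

-3.00694375

∇J = (2u + 8, 10v - 5)
Step 1: at (1, -3), ∇J = (10, -35) → (1, -3) − 0.05·(10, -35) = (0.5, -1.25)
Step 2: at (0.5, -1.25), ∇J = (9, -17.5) → (0.5, -1.25) − 0.05·(9, -17.5) = (0.05, -0.375)
Step 3: at (0.05, -0.375), ∇J = (8.1, -8.75) → (0.05, -0.375) − 0.05·(8.1, -8.75) = (-0.355, 0.0625)
J(-0.355, 0.0625) = -3.00694375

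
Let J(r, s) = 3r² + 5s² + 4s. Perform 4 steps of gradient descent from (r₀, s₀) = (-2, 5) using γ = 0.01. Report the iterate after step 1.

∇J = (6r, 10s + 4)
Step 1: at (-2, 5), ∇J = (-12, 54) → (-2, 5) − 0.01·(-12, 54) = (-1.88, 4.46)

(-1.88, 4.46)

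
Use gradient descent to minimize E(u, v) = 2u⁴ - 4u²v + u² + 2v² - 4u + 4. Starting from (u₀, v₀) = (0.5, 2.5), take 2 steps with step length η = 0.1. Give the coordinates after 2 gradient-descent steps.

(0.0056, 2.116)

∇E = (8u³ - 8uv + 2u - 4, -4u² + 4v)
Step 1: at (0.5, 2.5), ∇E = (-12, 9) → (0.5, 2.5) − 0.1·(-12, 9) = (1.7, 1.6)
Step 2: at (1.7, 1.6), ∇E = (16.944, -5.16) → (1.7, 1.6) − 0.1·(16.944, -5.16) = (0.0056, 2.116)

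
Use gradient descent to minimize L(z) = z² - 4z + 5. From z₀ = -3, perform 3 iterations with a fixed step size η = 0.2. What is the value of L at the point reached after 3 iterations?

L′(z) = 2z - 4
z₁ = -3 − 0.2·(-10) = -1
z₂ = -1 − 0.2·(-6) = 0.2
z₃ = 0.2 − 0.2·(-3.6) = 0.92
L(0.92) = 2.1664

2.1664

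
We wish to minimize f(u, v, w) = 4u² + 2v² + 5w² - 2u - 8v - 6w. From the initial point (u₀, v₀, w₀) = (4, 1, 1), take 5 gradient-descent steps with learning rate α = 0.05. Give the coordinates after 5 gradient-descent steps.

∇f = (8u - 2, 4v - 8, 10w - 6)
Step 1: at (4, 1, 1), ∇f = (30, -4, 4) → (4, 1, 1) − 0.05·(30, -4, 4) = (2.5, 1.2, 0.8)
Step 2: at (2.5, 1.2, 0.8), ∇f = (18, -3.2, 2) → (2.5, 1.2, 0.8) − 0.05·(18, -3.2, 2) = (1.6, 1.36, 0.7)
Step 3: at (1.6, 1.36, 0.7), ∇f = (10.8, -2.56, 1) → (1.6, 1.36, 0.7) − 0.05·(10.8, -2.56, 1) = (1.06, 1.488, 0.65)
Step 4: at (1.06, 1.488, 0.65), ∇f = (6.48, -2.048, 0.5) → (1.06, 1.488, 0.65) − 0.05·(6.48, -2.048, 0.5) = (0.736, 1.5904, 0.625)
Step 5: at (0.736, 1.5904, 0.625), ∇f = (3.888, -1.6384, 0.25) → (0.736, 1.5904, 0.625) − 0.05·(3.888, -1.6384, 0.25) = (0.5416, 1.67232, 0.6125)

(0.5416, 1.67232, 0.6125)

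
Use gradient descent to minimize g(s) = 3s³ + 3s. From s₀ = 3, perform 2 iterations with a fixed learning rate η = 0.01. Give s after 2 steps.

g′(s) = 9s² + 3
Step 1: g′(3) = 84; s₁ = 3 − 0.01·84 = 2.16
Step 2: g′(2.16) = 44.9904; s₂ = 2.16 − 0.01·44.9904 = 1.710096

1.710096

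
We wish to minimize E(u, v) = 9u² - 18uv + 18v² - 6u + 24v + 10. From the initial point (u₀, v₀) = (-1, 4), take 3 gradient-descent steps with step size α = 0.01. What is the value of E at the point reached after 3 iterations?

22.428833818432

∇E = (18u - 18v - 6, -18u + 36v + 24)
Step 1: at (-1, 4), ∇E = (-96, 186) → (-1, 4) − 0.01·(-96, 186) = (-0.04, 2.14)
Step 2: at (-0.04, 2.14), ∇E = (-45.24, 101.76) → (-0.04, 2.14) − 0.01·(-45.24, 101.76) = (0.4124, 1.1224)
Step 3: at (0.4124, 1.1224), ∇E = (-18.78, 56.9832) → (0.4124, 1.1224) − 0.01·(-18.78, 56.9832) = (0.6002, 0.552568)
E(0.6002, 0.552568) = 22.428833818432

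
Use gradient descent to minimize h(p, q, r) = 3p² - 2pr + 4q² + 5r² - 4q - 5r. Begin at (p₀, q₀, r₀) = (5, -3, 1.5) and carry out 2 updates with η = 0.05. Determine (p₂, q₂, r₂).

∇h = (6p - 2r, 8q - 4, -2p + 10r - 5)
(p₁, q₁, r₁) = (5, -3, 1.5) − 0.05·(27, -28, 0) = (3.65, -1.6, 1.5)
(p₂, q₂, r₂) = (3.65, -1.6, 1.5) − 0.05·(18.9, -16.8, 2.7) = (2.705, -0.76, 1.365)

(2.705, -0.76, 1.365)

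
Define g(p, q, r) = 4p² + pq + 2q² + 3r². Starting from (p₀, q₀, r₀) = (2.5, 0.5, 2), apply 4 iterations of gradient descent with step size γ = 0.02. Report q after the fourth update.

∇g = (8p + q, p + 4q, 6r)
(p₁, q₁, r₁) = (2.5, 0.5, 2) − 0.02·(20.5, 4.5, 12) = (2.09, 0.41, 1.76)
(p₂, q₂, r₂) = (2.09, 0.41, 1.76) − 0.02·(17.13, 3.73, 10.56) = (1.7474, 0.3354, 1.5488)
(p₃, q₃, r₃) = (1.7474, 0.3354, 1.5488) − 0.02·(14.3146, 3.089, 9.2928) = (1.461108, 0.27362, 1.362944)
(p₄, q₄, r₄) = (1.461108, 0.27362, 1.362944) − 0.02·(11.962484, 2.555588, 8.177664) = (1.22185832, 0.22250824, 1.19939072)
q = 0.22250824

0.22250824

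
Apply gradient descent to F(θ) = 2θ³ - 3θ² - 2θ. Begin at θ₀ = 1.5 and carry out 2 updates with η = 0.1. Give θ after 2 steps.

1.2625

F′(θ) = 6θ² - 6θ - 2
θ₁ = 1.5 − 0.1·2.5 = 1.25
θ₂ = 1.25 − 0.1·(-0.125) = 1.2625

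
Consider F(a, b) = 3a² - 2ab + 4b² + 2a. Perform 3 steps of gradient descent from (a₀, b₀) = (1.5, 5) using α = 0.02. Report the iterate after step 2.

(1.4328, 3.6376)

∇F = (6a - 2b + 2, -2a + 8b)
Step 1: at (1.5, 5), ∇F = (1, 37) → (1.5, 5) − 0.02·(1, 37) = (1.48, 4.26)
Step 2: at (1.48, 4.26), ∇F = (2.36, 31.12) → (1.48, 4.26) − 0.02·(2.36, 31.12) = (1.4328, 3.6376)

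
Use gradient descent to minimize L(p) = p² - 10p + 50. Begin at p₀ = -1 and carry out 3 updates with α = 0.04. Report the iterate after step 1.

L′(p) = 2p - 10
p₁ = -1 − 0.04·(-12) = -0.52

-0.52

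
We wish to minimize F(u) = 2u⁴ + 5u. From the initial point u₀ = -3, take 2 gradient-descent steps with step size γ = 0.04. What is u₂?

-46.27653888

F′(u) = 8u³ + 5
u₁ = -3 − 0.04·(-211) = 5.44
u₂ = 5.44 − 0.04·1292.913472 = -46.27653888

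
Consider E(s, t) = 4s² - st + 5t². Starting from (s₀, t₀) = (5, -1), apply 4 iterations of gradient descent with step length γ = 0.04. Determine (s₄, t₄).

∇E = (8s - t, -s + 10t)
(s₁, t₁) = (5, -1) − 0.04·(41, -15) = (3.36, -0.4)
(s₂, t₂) = (3.36, -0.4) − 0.04·(27.28, -7.36) = (2.2688, -0.1056)
(s₃, t₃) = (2.2688, -0.1056) − 0.04·(18.256, -3.3248) = (1.53856, 0.027392)
(s₄, t₄) = (1.53856, 0.027392) − 0.04·(12.281088, -1.26464) = (1.04731648, 0.0779776)

(1.04731648, 0.0779776)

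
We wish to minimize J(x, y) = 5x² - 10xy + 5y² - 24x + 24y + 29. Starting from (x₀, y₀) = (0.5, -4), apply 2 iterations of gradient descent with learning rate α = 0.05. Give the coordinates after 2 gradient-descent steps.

(-0.55, -2.95)

∇J = (10x - 10y - 24, -10x + 10y + 24)
Step 1: at (0.5, -4), ∇J = (21, -21) → (0.5, -4) − 0.05·(21, -21) = (-0.55, -2.95)
Step 2: at (-0.55, -2.95), ∇J = (0, 0) → (-0.55, -2.95) − 0.05·(0, 0) = (-0.55, -2.95)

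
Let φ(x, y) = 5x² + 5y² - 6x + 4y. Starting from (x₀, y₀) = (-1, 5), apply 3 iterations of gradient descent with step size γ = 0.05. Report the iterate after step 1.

∇φ = (10x - 6, 10y + 4)
(x₁, y₁) = (-1, 5) − 0.05·(-16, 54) = (-0.2, 2.3)

(-0.2, 2.3)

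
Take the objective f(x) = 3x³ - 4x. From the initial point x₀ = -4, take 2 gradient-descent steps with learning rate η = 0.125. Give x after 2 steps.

f′(x) = 9x² - 4
Step 1: f′(-4) = 140; x₁ = -4 − 0.125·140 = -21.5
Step 2: f′(-21.5) = 4156.25; x₂ = -21.5 − 0.125·4156.25 = -541.03125

-541.03125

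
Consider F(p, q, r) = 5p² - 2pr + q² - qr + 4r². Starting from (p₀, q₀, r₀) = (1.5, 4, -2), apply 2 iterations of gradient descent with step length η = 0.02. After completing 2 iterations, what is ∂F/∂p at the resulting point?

10.6896

∇F = (10p - 2r, 2q - r, -2p - q + 8r)
Step 1: at (1.5, 4, -2), ∇F = (19, 10, -23) → (1.5, 4, -2) − 0.02·(19, 10, -23) = (1.12, 3.8, -1.54)
Step 2: at (1.12, 3.8, -1.54), ∇F = (14.28, 9.14, -18.36) → (1.12, 3.8, -1.54) − 0.02·(14.28, 9.14, -18.36) = (0.8344, 3.6172, -1.1728)
∂F/∂p at (0.8344, 3.6172, -1.1728) = 10.6896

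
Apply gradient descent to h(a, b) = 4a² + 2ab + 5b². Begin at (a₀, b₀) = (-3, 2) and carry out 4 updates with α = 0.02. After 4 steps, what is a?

∇h = (8a + 2b, 2a + 10b)
Step 1: at (-3, 2), ∇h = (-20, 14) → (-3, 2) − 0.02·(-20, 14) = (-2.6, 1.72)
Step 2: at (-2.6, 1.72), ∇h = (-17.36, 12) → (-2.6, 1.72) − 0.02·(-17.36, 12) = (-2.2528, 1.48)
Step 3: at (-2.2528, 1.48), ∇h = (-15.0624, 10.2944) → (-2.2528, 1.48) − 0.02·(-15.0624, 10.2944) = (-1.951552, 1.274112)
Step 4: at (-1.951552, 1.274112), ∇h = (-13.064192, 8.838016) → (-1.951552, 1.274112) − 0.02·(-13.064192, 8.838016) = (-1.69026816, 1.09735168)
a = -1.69026816

-1.69026816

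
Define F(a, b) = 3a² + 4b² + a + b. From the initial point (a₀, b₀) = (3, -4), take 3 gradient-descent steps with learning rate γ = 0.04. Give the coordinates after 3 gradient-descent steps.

∇F = (6a + 1, 8b + 1)
(a₁, b₁) = (3, -4) − 0.04·(19, -31) = (2.24, -2.76)
(a₂, b₂) = (2.24, -2.76) − 0.04·(14.44, -21.08) = (1.6624, -1.9168)
(a₃, b₃) = (1.6624, -1.9168) − 0.04·(10.9744, -14.3344) = (1.223424, -1.343424)

(1.223424, -1.343424)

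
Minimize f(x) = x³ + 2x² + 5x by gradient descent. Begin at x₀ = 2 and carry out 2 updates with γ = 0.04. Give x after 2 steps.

0.52

f′(x) = 3x² + 4x + 5
Step 1: f′(2) = 25; x₁ = 2 − 0.04·25 = 1
Step 2: f′(1) = 12; x₂ = 1 − 0.04·12 = 0.52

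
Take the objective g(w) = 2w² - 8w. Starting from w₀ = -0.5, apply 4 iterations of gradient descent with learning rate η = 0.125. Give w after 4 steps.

1.84375

g′(w) = 4w - 8
w₁ = -0.5 − 0.125·(-10) = 0.75
w₂ = 0.75 − 0.125·(-5) = 1.375
w₃ = 1.375 − 0.125·(-2.5) = 1.6875
w₄ = 1.6875 − 0.125·(-1.25) = 1.84375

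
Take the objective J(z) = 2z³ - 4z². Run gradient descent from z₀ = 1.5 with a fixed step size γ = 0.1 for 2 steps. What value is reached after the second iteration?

1.3365

J′(z) = 6z² - 8z
Step 1: J′(1.5) = 1.5; z₁ = 1.5 − 0.1·1.5 = 1.35
Step 2: J′(1.35) = 0.135; z₂ = 1.35 − 0.1·0.135 = 1.3365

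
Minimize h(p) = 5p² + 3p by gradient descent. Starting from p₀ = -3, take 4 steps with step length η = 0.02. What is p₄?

-1.40592

h′(p) = 10p + 3
p₁ = -3 − 0.02·(-27) = -2.46
p₂ = -2.46 − 0.02·(-21.6) = -2.028
p₃ = -2.028 − 0.02·(-17.28) = -1.6824
p₄ = -1.6824 − 0.02·(-13.824) = -1.40592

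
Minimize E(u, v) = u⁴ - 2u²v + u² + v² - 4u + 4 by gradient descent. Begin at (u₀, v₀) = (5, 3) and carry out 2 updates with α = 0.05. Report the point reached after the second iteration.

(1002.1814, 34.609)

∇E = (4u³ - 4uv + 2u - 4, -2u² + 2v)
(u₁, v₁) = (5, 3) − 0.05·(446, -44) = (-17.3, 5.2)
(u₂, v₂) = (-17.3, 5.2) − 0.05·(-20389.628, -588.18) = (1002.1814, 34.609)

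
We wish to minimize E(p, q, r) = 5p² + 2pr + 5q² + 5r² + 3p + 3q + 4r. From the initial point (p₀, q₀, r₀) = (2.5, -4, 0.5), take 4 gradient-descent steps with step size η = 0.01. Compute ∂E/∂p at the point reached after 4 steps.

∇E = (10p + 2r + 3, 10q + 3, 2p + 10r + 4)
Step 1: at (2.5, -4, 0.5), ∇E = (29, -37, 14) → (2.5, -4, 0.5) − 0.01·(29, -37, 14) = (2.21, -3.63, 0.36)
Step 2: at (2.21, -3.63, 0.36), ∇E = (25.82, -33.3, 12.02) → (2.21, -3.63, 0.36) − 0.01·(25.82, -33.3, 12.02) = (1.9518, -3.297, 0.2398)
Step 3: at (1.9518, -3.297, 0.2398), ∇E = (22.9976, -29.97, 10.3016) → (1.9518, -3.297, 0.2398) − 0.01·(22.9976, -29.97, 10.3016) = (1.721824, -2.9973, 0.136784)
Step 4: at (1.721824, -2.9973, 0.136784), ∇E = (20.491808, -26.973, 8.811488) → (1.721824, -2.9973, 0.136784) − 0.01·(20.491808, -26.973, 8.811488) = (1.51690592, -2.72757, 0.04866912)
∂E/∂p at (1.51690592, -2.72757, 0.04866912) = 18.26639744

18.26639744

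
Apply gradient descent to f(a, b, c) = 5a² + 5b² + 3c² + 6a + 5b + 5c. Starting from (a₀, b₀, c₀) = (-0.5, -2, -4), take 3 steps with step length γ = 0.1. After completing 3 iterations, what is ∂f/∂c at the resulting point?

-1.216

∇f = (10a + 6, 10b + 5, 6c + 5)
(a₁, b₁, c₁) = (-0.5, -2, -4) − 0.1·(1, -15, -19) = (-0.6, -0.5, -2.1)
(a₂, b₂, c₂) = (-0.6, -0.5, -2.1) − 0.1·(0, 0, -7.6) = (-0.6, -0.5, -1.34)
(a₃, b₃, c₃) = (-0.6, -0.5, -1.34) − 0.1·(0, 0, -3.04) = (-0.6, -0.5, -1.036)
∂f/∂c at (-0.6, -0.5, -1.036) = -1.216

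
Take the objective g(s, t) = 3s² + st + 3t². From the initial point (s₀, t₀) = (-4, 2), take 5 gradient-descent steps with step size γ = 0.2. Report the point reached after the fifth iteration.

(0.01024, 0.01024)

∇g = (6s + t, s + 6t)
(s₁, t₁) = (-4, 2) − 0.2·(-22, 8) = (0.4, 0.4)
(s₂, t₂) = (0.4, 0.4) − 0.2·(2.8, 2.8) = (-0.16, -0.16)
(s₃, t₃) = (-0.16, -0.16) − 0.2·(-1.12, -1.12) = (0.064, 0.064)
(s₄, t₄) = (0.064, 0.064) − 0.2·(0.448, 0.448) = (-0.0256, -0.0256)
(s₅, t₅) = (-0.0256, -0.0256) − 0.2·(-0.1792, -0.1792) = (0.01024, 0.01024)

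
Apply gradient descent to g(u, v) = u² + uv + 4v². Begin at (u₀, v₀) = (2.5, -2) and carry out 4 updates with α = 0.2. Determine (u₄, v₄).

∇g = (2u + v, u + 8v)
(u₁, v₁) = (2.5, -2) − 0.2·(3, -13.5) = (1.9, 0.7)
(u₂, v₂) = (1.9, 0.7) − 0.2·(4.5, 7.5) = (1, -0.8)
(u₃, v₃) = (1, -0.8) − 0.2·(1.2, -5.4) = (0.76, 0.28)
(u₄, v₄) = (0.76, 0.28) − 0.2·(1.8, 3) = (0.4, -0.32)

(0.4, -0.32)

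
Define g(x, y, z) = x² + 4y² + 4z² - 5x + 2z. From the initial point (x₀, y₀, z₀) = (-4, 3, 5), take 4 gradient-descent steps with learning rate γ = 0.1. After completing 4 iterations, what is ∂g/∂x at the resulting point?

∇g = (2x - 5, 8y, 8z + 2)
(x₁, y₁, z₁) = (-4, 3, 5) − 0.1·(-13, 24, 42) = (-2.7, 0.6, 0.8)
(x₂, y₂, z₂) = (-2.7, 0.6, 0.8) − 0.1·(-10.4, 4.8, 8.4) = (-1.66, 0.12, -0.04)
(x₃, y₃, z₃) = (-1.66, 0.12, -0.04) − 0.1·(-8.32, 0.96, 1.68) = (-0.828, 0.024, -0.208)
(x₄, y₄, z₄) = (-0.828, 0.024, -0.208) − 0.1·(-6.656, 0.192, 0.336) = (-0.1624, 0.0048, -0.2416)
∂g/∂x at (-0.1624, 0.0048, -0.2416) = -5.3248

-5.3248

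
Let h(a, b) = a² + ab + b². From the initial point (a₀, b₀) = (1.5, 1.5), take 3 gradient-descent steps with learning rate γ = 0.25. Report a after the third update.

∇h = (2a + b, a + 2b)
(a₁, b₁) = (1.5, 1.5) − 0.25·(4.5, 4.5) = (0.375, 0.375)
(a₂, b₂) = (0.375, 0.375) − 0.25·(1.125, 1.125) = (0.09375, 0.09375)
(a₃, b₃) = (0.09375, 0.09375) − 0.25·(0.28125, 0.28125) = (0.0234375, 0.0234375)
a = 0.0234375

0.0234375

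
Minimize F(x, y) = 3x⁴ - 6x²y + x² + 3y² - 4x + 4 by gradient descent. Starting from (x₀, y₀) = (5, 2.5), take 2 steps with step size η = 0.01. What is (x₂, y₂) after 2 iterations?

∇F = (12x³ - 12xy + 2x - 4, -6x² + 6y)
(x₁, y₁) = (5, 2.5) − 0.01·(1356, -135) = (-8.56, 3.85)
(x₂, y₂) = (-8.56, 3.85) − 0.01·(-7152.312192, -416.5416) = (62.96312192, 8.015416)

(62.96312192, 8.015416)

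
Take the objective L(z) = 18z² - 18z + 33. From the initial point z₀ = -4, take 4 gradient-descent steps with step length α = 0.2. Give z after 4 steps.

-6648.8512

L′(z) = 36z - 18
Step 1: L′(-4) = -162; z₁ = -4 − 0.2·(-162) = 28.4
Step 2: L′(28.4) = 1004.4; z₂ = 28.4 − 0.2·1004.4 = -172.48
Step 3: L′(-172.48) = -6227.28; z₃ = -172.48 − 0.2·(-6227.28) = 1072.976
Step 4: L′(1072.976) = 38609.136; z₄ = 1072.976 − 0.2·38609.136 = -6648.8512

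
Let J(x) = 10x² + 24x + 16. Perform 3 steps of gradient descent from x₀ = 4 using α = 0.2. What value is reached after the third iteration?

J′(x) = 20x + 24
x₁ = 4 − 0.2·104 = -16.8
x₂ = -16.8 − 0.2·(-312) = 45.6
x₃ = 45.6 − 0.2·936 = -141.6

-141.6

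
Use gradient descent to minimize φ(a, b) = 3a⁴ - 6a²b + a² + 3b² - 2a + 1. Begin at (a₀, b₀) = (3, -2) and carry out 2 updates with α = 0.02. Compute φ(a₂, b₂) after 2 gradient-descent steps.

1373639.496309669888

∇φ = (12a³ - 12ab + 2a - 2, -6a² + 6b)
(a₁, b₁) = (3, -2) − 0.02·(400, -66) = (-5, -0.68)
(a₂, b₂) = (-5, -0.68) − 0.02·(-1552.8, -154.08) = (26.056, 2.4016)
φ(26.056, 2.4016) = 1373639.496309669888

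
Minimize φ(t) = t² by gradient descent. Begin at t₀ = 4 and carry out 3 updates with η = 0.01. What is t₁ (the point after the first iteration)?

φ′(t) = 2t
Step 1: φ′(4) = 8; t₁ = 4 − 0.01·8 = 3.92

3.92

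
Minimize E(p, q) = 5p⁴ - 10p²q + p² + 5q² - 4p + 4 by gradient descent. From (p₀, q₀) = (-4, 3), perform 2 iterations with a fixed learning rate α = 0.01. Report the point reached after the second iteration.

(-43.3967616, 8.12104)

∇E = (20p³ - 20pq + 2p - 4, -10p² + 10q)
Step 1: at (-4, 3), ∇E = (-1052, -130) → (-4, 3) − 0.01·(-1052, -130) = (6.52, 4.3)
Step 2: at (6.52, 4.3), ∇E = (4991.67616, -382.104) → (6.52, 4.3) − 0.01·(4991.67616, -382.104) = (-43.3967616, 8.12104)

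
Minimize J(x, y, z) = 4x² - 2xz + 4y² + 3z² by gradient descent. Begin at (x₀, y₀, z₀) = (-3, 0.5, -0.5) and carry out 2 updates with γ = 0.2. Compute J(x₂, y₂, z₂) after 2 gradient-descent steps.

∇J = (8x - 2z, 8y, -2x + 6z)
(x₁, y₁, z₁) = (-3, 0.5, -0.5) − 0.2·(-23, 4, 3) = (1.6, -0.3, -1.1)
(x₂, y₂, z₂) = (1.6, -0.3, -1.1) − 0.2·(15, -2.4, -9.8) = (-1.4, 0.18, 0.86)
J(-1.4, 0.18, 0.86) = 12.5964

12.5964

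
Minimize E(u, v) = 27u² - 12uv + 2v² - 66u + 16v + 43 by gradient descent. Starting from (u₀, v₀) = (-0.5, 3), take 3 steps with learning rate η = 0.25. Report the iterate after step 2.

(-396.875, 91.25)

∇E = (54u - 12v - 66, -12u + 4v + 16)
(u₁, v₁) = (-0.5, 3) − 0.25·(-129, 34) = (31.75, -5.5)
(u₂, v₂) = (31.75, -5.5) − 0.25·(1714.5, -387) = (-396.875, 91.25)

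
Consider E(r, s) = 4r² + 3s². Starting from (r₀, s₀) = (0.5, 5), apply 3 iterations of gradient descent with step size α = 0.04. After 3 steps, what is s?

2.19488

∇E = (8r, 6s)
(r₁, s₁) = (0.5, 5) − 0.04·(4, 30) = (0.34, 3.8)
(r₂, s₂) = (0.34, 3.8) − 0.04·(2.72, 22.8) = (0.2312, 2.888)
(r₃, s₃) = (0.2312, 2.888) − 0.04·(1.8496, 17.328) = (0.157216, 2.19488)
s = 2.19488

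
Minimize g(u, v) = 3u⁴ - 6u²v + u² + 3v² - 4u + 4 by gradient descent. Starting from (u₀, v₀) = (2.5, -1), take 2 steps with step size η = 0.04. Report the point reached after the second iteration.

∇g = (12u³ - 12uv + 2u - 4, -6u² + 6v)
(u₁, v₁) = (2.5, -1) − 0.04·(218.5, -43.5) = (-6.24, 0.74)
(u₂, v₂) = (-6.24, 0.74) − 0.04·(-2876.716288, -229.1856) = (108.82865152, 9.907424)

(108.82865152, 9.907424)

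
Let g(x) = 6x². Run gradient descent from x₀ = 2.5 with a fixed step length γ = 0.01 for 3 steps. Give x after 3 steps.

g′(x) = 12x
x₁ = 2.5 − 0.01·30 = 2.2
x₂ = 2.2 − 0.01·26.4 = 1.936
x₃ = 1.936 − 0.01·23.232 = 1.70368

1.70368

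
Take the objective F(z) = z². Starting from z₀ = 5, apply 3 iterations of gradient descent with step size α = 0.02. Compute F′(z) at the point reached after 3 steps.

8.84736

F′(z) = 2z
z₁ = 5 − 0.02·10 = 4.8
z₂ = 4.8 − 0.02·9.6 = 4.608
z₃ = 4.608 − 0.02·9.216 = 4.42368
F′(z) at (4.42368) = 8.84736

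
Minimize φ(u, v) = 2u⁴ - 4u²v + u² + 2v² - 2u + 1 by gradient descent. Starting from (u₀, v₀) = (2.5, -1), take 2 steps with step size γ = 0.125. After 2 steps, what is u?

4042.25

∇φ = (8u³ - 8uv + 2u - 2, -4u² + 4v)
Step 1: at (2.5, -1), ∇φ = (148, -29) → (2.5, -1) − 0.125·(148, -29) = (-16, 2.625)
Step 2: at (-16, 2.625), ∇φ = (-32466, -1013.5) → (-16, 2.625) − 0.125·(-32466, -1013.5) = (4042.25, 129.3125)
u = 4042.25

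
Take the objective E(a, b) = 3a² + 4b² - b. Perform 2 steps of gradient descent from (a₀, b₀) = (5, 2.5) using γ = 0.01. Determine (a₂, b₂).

(4.418, 2.1352)

∇E = (6a, 8b - 1)
(a₁, b₁) = (5, 2.5) − 0.01·(30, 19) = (4.7, 2.31)
(a₂, b₂) = (4.7, 2.31) − 0.01·(28.2, 17.48) = (4.418, 2.1352)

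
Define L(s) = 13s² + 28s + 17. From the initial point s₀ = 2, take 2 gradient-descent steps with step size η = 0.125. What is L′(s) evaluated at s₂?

L′(s) = 26s + 28
Step 1: L′(2) = 80; s₁ = 2 − 0.125·80 = -8
Step 2: L′(-8) = -180; s₂ = -8 − 0.125·(-180) = 14.5
L′(s) at (14.5) = 405

405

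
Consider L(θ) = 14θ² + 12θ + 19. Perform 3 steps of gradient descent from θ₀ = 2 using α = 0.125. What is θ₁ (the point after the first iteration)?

L′(θ) = 28θ + 12
θ₁ = 2 − 0.125·68 = -6.5

-6.5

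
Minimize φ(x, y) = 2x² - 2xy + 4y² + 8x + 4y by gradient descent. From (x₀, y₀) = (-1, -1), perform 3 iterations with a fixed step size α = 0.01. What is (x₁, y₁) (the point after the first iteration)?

(-1.06, -0.98)

∇φ = (4x - 2y + 8, -2x + 8y + 4)
Step 1: at (-1, -1), ∇φ = (6, -2) → (-1, -1) − 0.01·(6, -2) = (-1.06, -0.98)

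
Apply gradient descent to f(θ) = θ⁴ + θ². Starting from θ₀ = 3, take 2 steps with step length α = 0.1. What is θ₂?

230.3616

f′(θ) = 4θ³ + 2θ
Step 1: f′(3) = 114; θ₁ = 3 − 0.1·114 = -8.4
Step 2: f′(-8.4) = -2387.616; θ₂ = -8.4 − 0.1·(-2387.616) = 230.3616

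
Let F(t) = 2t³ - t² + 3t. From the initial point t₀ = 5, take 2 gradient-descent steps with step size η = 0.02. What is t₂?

1.616048

F′(t) = 6t² - 2t + 3
Step 1: F′(5) = 143; t₁ = 5 − 0.02·143 = 2.14
Step 2: F′(2.14) = 26.1976; t₂ = 2.14 − 0.02·26.1976 = 1.616048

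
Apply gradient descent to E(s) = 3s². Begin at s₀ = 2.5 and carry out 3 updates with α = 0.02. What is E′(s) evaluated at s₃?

10.22208

E′(s) = 6s
s₁ = 2.5 − 0.02·15 = 2.2
s₂ = 2.2 − 0.02·13.2 = 1.936
s₃ = 1.936 − 0.02·11.616 = 1.70368
E′(s) at (1.70368) = 10.22208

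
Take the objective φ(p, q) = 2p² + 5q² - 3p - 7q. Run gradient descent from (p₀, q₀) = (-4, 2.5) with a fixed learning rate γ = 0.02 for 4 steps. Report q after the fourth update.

1.43728

∇φ = (4p - 3, 10q - 7)
(p₁, q₁) = (-4, 2.5) − 0.02·(-19, 18) = (-3.62, 2.14)
(p₂, q₂) = (-3.62, 2.14) − 0.02·(-17.48, 14.4) = (-3.2704, 1.852)
(p₃, q₃) = (-3.2704, 1.852) − 0.02·(-16.0816, 11.52) = (-2.948768, 1.6216)
(p₄, q₄) = (-2.948768, 1.6216) − 0.02·(-14.795072, 9.216) = (-2.65286656, 1.43728)
q = 1.43728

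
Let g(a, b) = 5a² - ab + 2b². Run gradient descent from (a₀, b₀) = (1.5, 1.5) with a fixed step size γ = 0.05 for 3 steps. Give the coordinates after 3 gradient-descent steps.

∇g = (10a - b, -a + 4b)
Step 1: at (1.5, 1.5), ∇g = (13.5, 4.5) → (1.5, 1.5) − 0.05·(13.5, 4.5) = (0.825, 1.275)
Step 2: at (0.825, 1.275), ∇g = (6.975, 4.275) → (0.825, 1.275) − 0.05·(6.975, 4.275) = (0.47625, 1.06125)
Step 3: at (0.47625, 1.06125), ∇g = (3.70125, 3.76875) → (0.47625, 1.06125) − 0.05·(3.70125, 3.76875) = (0.2911875, 0.8728125)

(0.2911875, 0.8728125)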